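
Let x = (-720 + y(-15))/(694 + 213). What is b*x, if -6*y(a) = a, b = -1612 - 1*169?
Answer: 2555735/1814 ≈ 1408.9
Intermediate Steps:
b = -1781 (b = -1612 - 169 = -1781)
y(a) = -a/6
x = -1435/1814 (x = (-720 - ⅙*(-15))/(694 + 213) = (-720 + 5/2)/907 = -1435/2*1/907 = -1435/1814 ≈ -0.79107)
b*x = -1781*(-1435/1814) = 2555735/1814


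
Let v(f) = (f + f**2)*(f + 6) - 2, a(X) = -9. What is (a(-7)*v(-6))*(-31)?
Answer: -558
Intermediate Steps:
v(f) = -2 + (6 + f)*(f + f**2) (v(f) = (f + f**2)*(6 + f) - 2 = (6 + f)*(f + f**2) - 2 = -2 + (6 + f)*(f + f**2))
(a(-7)*v(-6))*(-31) = -9*(-2 + (-6)**3 + 6*(-6) + 7*(-6)**2)*(-31) = -9*(-2 - 216 - 36 + 7*36)*(-31) = -9*(-2 - 216 - 36 + 252)*(-31) = -9*(-2)*(-31) = 18*(-31) = -558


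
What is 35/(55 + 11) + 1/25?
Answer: 941/1650 ≈ 0.57030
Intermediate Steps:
35/(55 + 11) + 1/25 = 35/66 + 1/25 = 941/1650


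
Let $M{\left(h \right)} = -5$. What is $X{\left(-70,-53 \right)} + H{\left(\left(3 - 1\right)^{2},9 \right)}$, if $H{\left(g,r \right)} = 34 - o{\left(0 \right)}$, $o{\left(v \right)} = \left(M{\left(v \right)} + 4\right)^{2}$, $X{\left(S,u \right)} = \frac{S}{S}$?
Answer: $34$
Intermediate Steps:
$X{\left(S,u \right)} = 1$
$o{\left(v \right)} = 1$ ($o{\left(v \right)} = \left(-5 + 4\right)^{2} = \left(-1\right)^{2} = 1$)
$H{\left(g,r \right)} = 33$ ($H{\left(g,r \right)} = 34 - 1 = 33$)
$X{\left(-70,-53 \right)} + H{\left(\left(3 - 1\right)^{2},9 \right)} = 1 + 33 = 34$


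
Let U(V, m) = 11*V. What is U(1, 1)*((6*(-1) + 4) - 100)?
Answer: -1122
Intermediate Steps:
U(1, 1)*((6*(-1) + 4) - 100) = (11*1)*((6*(-1) + 4) - 100) = 11*((-6 + 4) - 100) = 11*(-2 - 100) = 11*(-102) = -1122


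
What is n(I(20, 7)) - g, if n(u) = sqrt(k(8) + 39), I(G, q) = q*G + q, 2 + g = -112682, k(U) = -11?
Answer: 112684 + 2*sqrt(7) ≈ 1.1269e+5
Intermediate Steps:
g = -112684 (g = -2 - 112682 = -112684)
I(G, q) = q + G*q (I(G, q) = G*q + q = q + G*q)
n(u) = 2*sqrt(7) (n(u) = sqrt(-11 + 39) = sqrt(28) = 2*sqrt(7))
n(I(20, 7)) - g = 2*sqrt(7) - 1*(-112684) = 2*sqrt(7) + 112684 = 112684 + 2*sqrt(7)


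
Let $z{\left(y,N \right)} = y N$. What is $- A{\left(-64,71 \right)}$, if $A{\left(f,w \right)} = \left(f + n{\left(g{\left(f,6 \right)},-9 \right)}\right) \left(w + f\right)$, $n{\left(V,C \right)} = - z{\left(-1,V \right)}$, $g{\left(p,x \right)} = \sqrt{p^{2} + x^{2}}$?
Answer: $448 - 14 \sqrt{1033} \approx -1.9644$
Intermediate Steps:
$z{\left(y,N \right)} = N y$
$n{\left(V,C \right)} = V$ ($n{\left(V,C \right)} = - V \left(-1\right) = - \left(-1\right) V = V$)
$A{\left(f,w \right)} = \left(f + w\right) \left(f + \sqrt{36 + f^{2}}\right)$ ($A{\left(f,w \right)} = \left(f + \sqrt{f^{2} + 6^{2}}\right) \left(w + f\right) = \left(f + \sqrt{f^{2} + 36}\right) \left(f + w\right) = \left(f + \sqrt{36 + f^{2}}\right) \left(f + w\right) = \left(f + w\right) \left(f + \sqrt{36 + f^{2}}\right)$)
$- A{\left(-64,71 \right)} = - (\left(-64\right)^{2} - 4544 - 64 \sqrt{36 + \left(-64\right)^{2}} + 71 \sqrt{36 + \left(-64\right)^{2}}) = - (4096 - 4544 - 64 \sqrt{36 + 4096} + 71 \sqrt{36 + 4096}) = - (4096 - 4544 - 64 \sqrt{4132} + 71 \sqrt{4132}) = - (4096 - 4544 - 64 \cdot 2 \sqrt{1033} + 71 \cdot 2 \sqrt{1033}) = - (4096 - 4544 - 128 \sqrt{1033} + 142 \sqrt{1033}) = - (-448 + 14 \sqrt{1033}) = 448 - 14 \sqrt{1033}$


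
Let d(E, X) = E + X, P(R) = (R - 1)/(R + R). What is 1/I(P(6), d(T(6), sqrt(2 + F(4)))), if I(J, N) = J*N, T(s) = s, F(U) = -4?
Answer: 36/95 - 6*I*sqrt(2)/95 ≈ 0.37895 - 0.089319*I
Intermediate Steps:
P(R) = (-1 + R)/(2*R) (P(R) = (-1 + R)/((2*R)) = (-1 + R)*(1/(2*R)) = (-1 + R)/(2*R))
1/I(P(6), d(T(6), sqrt(2 + F(4)))) = 1/(((1/2)*(-1 + 6)/6)*(6 + sqrt(2 - 4))) = 1/(((1/2)*(1/6)*5)*(6 + sqrt(-2))) = 1/(5*(6 + I*sqrt(2))/12) = 1/(5/2 + 5*I*sqrt(2)/12)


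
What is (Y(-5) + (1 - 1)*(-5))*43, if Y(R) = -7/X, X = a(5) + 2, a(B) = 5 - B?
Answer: -301/2 ≈ -150.50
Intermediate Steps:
X = 2 (X = (5 - 1*5) + 2 = (5 - 5) + 2 = 0 + 2 = 2)
Y(R) = -7/2
(Y(-5) + (1 - 1)*(-5))*43 = (-7/2 + (1 - 1)*(-5))*43 = (-7/2 + 0*(-5))*43 = (-7/2 + 0)*43 = -7/2*43 = -301/2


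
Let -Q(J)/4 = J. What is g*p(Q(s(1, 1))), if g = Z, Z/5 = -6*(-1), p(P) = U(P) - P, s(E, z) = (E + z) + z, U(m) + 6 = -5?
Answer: 30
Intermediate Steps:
U(m) = -11 (U(m) = -6 - 5 = -11)
s(E, z) = E + 2*z
Q(J) = -4*J
p(P) = -11 - P
Z = 30 (Z = 5*(-6*(-1)) = 5*6 = 30)
g = 30
g*p(Q(s(1, 1))) = 30*(-11 - (-4)*(1 + 2*1)) = 30*(-11 - (-4)*(1 + 2)) = 30*(-11 - (-4)*3) = 30*(-11 - 1*(-12)) = 30*(-11 + 12) = 30*1 = 30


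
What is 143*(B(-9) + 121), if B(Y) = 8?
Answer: 18447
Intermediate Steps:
143*(B(-9) + 121) = 143*(8 + 121) = 143*129 = 18447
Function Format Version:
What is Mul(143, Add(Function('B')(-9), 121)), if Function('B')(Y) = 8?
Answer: 18447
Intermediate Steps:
Mul(143, Add(Function('B')(-9), 121)) = Mul(143, Add(8, 121)) = Mul(143, 129) = 18447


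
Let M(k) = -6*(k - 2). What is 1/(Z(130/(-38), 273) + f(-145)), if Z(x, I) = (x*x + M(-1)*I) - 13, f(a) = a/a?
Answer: 361/1773847 ≈ 0.00020351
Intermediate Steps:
M(k) = 12 - 6*k (M(k) = -6*(-2 + k) = 12 - 6*k)
f(a) = 1
Z(x, I) = -13 + x² + 18*I (Z(x, I) = (x*x + (12 - 6*(-1))*I) - 13 = (x² + (12 + 6)*I) - 13 = (x² + 18*I) - 13 = -13 + x² + 18*I)
1/(Z(130/(-38), 273) + f(-145)) = 1/((-13 + (130/(-38))² + 18*273) + 1) = 1/((-13 + (130*(-1/38))² + 4914) + 1) = 1/((-13 + (-65/19)² + 4914) + 1) = 1/((-13 + 4225/361 + 4914) + 1) = 1/(1773486/361 + 1) = 1/(1773847/361) = 361/1773847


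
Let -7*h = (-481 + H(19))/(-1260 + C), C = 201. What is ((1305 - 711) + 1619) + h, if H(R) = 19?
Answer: 781167/353 ≈ 2212.9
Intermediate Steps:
h = -22/353 (h = -(-481 + 19)/(7*(-1260 + 201)) = -(-66)/(-1059) = -(-66)*(-1)/1059 = -1/7*154/353 = -22/353 ≈ -0.062323)
((1305 - 711) + 1619) + h = ((1305 - 711) + 1619) - 22/353 = (594 + 1619) - 22/353 = 2213 - 22/353 = 781167/353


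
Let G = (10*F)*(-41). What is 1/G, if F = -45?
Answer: 1/18450 ≈ 5.4201e-5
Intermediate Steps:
G = 18450 (G = (10*(-45))*(-41) = -450*(-41) = 18450)
1/G = 1/18450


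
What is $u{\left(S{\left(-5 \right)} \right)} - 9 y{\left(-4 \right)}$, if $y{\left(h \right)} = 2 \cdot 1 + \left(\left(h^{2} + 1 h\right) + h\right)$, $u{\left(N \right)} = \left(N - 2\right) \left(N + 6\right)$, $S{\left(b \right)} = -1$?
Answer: $-105$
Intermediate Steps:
$u{\left(N \right)} = \left(-2 + N\right) \left(6 + N\right)$
$y{\left(h \right)} = 2 + h^{2} + 2 h$ ($y{\left(h \right)} = 2 + \left(\left(h^{2} + h\right) + h\right) = 2 + \left(\left(h + h^{2}\right) + h\right) = 2 + \left(h^{2} + 2 h\right) = 2 + h^{2} + 2 h$)
$u{\left(S{\left(-5 \right)} \right)} - 9 y{\left(-4 \right)} = \left(-12 + \left(-1\right)^{2} + 4 \left(-1\right)\right) - 9 \left(2 + \left(-4\right)^{2} + 2 \left(-4\right)\right) = \left(-12 + 1 - 4\right) - 9 \left(2 + 16 - 8\right) = -15 - 90 = -105$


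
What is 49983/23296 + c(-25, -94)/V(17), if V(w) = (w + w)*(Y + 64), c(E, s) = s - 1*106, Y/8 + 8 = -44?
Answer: 9419621/4356352 ≈ 2.1623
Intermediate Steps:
Y = -416 (Y = -64 + 8*(-44) = -64 - 352 = -416)
c(E, s) = -106 + s (c(E, s) = s - 106 = -106 + s)
V(w) = -704*w (V(w) = (w + w)*(-416 + 64) = (2*w)*(-352) = -704*w)
49983/23296 + c(-25, -94)/V(17) = 49983/23296 + (-106 - 94)/((-704*17)) = 49983*(1/23296) - 200/(-11968) = 49983/23296 - 200*(-1/11968) = 49983/23296 + 25/1496 = 9419621/4356352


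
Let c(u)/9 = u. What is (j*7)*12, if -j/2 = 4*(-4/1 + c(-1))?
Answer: 8736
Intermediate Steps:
c(u) = 9*u
j = 104 (j = -8*(-4/1 + 9*(-1)) = -8*(-4*1 - 9) = -8*(-4 - 9) = -8*(-13) = -2*(-52) = 104)
(j*7)*12 = (104*7)*12 = 728*12 = 8736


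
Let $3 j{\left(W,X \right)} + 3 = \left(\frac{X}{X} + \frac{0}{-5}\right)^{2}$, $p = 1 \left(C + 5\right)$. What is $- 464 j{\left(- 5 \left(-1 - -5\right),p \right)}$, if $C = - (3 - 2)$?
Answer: $\frac{928}{3} \approx 309.33$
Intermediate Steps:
$C = -1$ ($C = \left(-1\right) 1 = -1$)
$p = 4$ ($p = 1 \left(-1 + 5\right) = 1 \cdot 4 = 4$)
$j{\left(W,X \right)} = - \frac{2}{3}$ ($j{\left(W,X \right)} = -1 + \frac{\left(\frac{X}{X} + \frac{0}{-5}\right)^{2}}{3} = -1 + \frac{\left(1 + 0 \left(- \frac{1}{5}\right)\right)^{2}}{3} = -1 + \frac{\left(1 + 0\right)^{2}}{3} = -1 + \frac{1^{2}}{3} = -1 + \frac{1}{3} \cdot 1 = -1 + \frac{1}{3} = - \frac{2}{3}$)
$- 464 j{\left(- 5 \left(-1 - -5\right),p \right)} = \left(-464\right) \left(- \frac{2}{3}\right) = \frac{928}{3}$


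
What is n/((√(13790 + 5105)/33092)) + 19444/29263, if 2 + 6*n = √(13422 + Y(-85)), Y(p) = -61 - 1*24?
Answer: 19444/29263 + 16546*√18895*(-2 + √13337)/56685 ≈ 4554.1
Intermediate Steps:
Y(p) = -85 (Y(p) = -61 - 24 = -85)
n = -⅓ + √13337/6 (n = -⅓ + √(13422 - 85)/6 = -⅓ + √13337/6 ≈ 18.914)
n/((√(13790 + 5105)/33092)) + 19444/29263 = (-⅓ + √13337/6)/((√(13790 + 5105)/33092)) + 19444/29263 = (-⅓ + √13337/6)/((√18895*(1/33092))) + 19444*(1/29263) = (-⅓ + √13337/6)/((√18895/33092)) + 19444/29263 = (-⅓ + √13337/6)*(33092*√18895/18895) + 19444/29263 = 33092*√18895*(-⅓ + √13337/6)/18895 + 19444/29263 = 19444/29263 + 33092*√18895*(-⅓ + √13337/6)/18895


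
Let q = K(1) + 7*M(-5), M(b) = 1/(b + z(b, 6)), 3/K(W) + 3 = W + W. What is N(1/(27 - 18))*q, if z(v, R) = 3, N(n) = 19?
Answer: -247/2 ≈ -123.50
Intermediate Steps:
K(W) = 3/(-3 + 2*W) (K(W) = 3/(-3 + (W + W)) = 3/(-3 + 2*W))
M(b) = 1/(3 + b) (M(b) = 1/(b + 3) = 1/(3 + b))
q = -13/2 (q = 3/(-3 + 2*1) + 7/(3 - 5) = 3/(-3 + 2) + 7/(-2) = 3/(-1) + 7*(-½) = 3*(-1) - 7/2 = -3 - 7/2 = -13/2 ≈ -6.5000)
N(1/(27 - 18))*q = 19*(-13/2) = -247/2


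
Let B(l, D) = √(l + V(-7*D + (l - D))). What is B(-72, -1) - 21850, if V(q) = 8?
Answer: -21850 + 8*I ≈ -21850.0 + 8.0*I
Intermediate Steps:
B(l, D) = √(8 + l) (B(l, D) = √(l + 8) = √(8 + l))
B(-72, -1) - 21850 = √(8 - 72) - 21850 = √(-64) - 21850 = 8*I - 21850 = -21850 + 8*I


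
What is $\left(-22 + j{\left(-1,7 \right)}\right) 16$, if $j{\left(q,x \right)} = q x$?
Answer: $-464$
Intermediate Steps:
$\left(-22 + j{\left(-1,7 \right)}\right) 16 = \left(-22 - 7\right) 16 = \left(-29\right) 16 = -464$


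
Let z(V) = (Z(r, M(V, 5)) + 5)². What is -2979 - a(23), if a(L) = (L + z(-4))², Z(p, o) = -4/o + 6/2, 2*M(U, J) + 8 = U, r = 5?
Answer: -1020988/81 ≈ -12605.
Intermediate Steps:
M(U, J) = -4 + U/2
Z(p, o) = 3 - 4/o (Z(p, o) = -4/o + 6*(½) = -4/o + 3 = 3 - 4/o)
z(V) = (8 - 4/(-4 + V/2))² (z(V) = ((3 - 4/(-4 + V/2)) + 5)² = (8 - 4/(-4 + V/2))²)
a(L) = (676/9 + L)² (a(L) = (L + 64*(-9 - 4)²/(-8 - 4)²)² = (L + 64*(-13)²/(-12)²)² = (L + 64*169*(1/144))² = (L + 676/9)² = (676/9 + L)²)
-2979 - a(23) = -2979 - (676 + 9*23)²/81 = -2979 - (676 + 207)²/81 = -2979 - 883²/81 = -2979 - 779689/81 = -1020988/81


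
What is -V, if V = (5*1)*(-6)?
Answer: 30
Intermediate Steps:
V = -30 (V = 5*(-6) = -30)
-V = -1*(-30) = 30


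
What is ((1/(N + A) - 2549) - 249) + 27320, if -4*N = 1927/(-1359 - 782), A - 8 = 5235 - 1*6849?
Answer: 337223028790/13751857 ≈ 24522.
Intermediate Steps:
A = -1606 (A = 8 + (5235 - 1*6849) = 8 + (5235 - 6849) = 8 - 1614 = -1606)
N = 1927/8564 (N = -1927/(4*(-1359 - 782)) = -1927/(4*(-2141)) = -1927*(-1)/(4*2141) = -¼*(-1927/2141) = 1927/8564 ≈ 0.22501)
((1/(N + A) - 2549) - 249) + 27320 = ((1/(1927/8564 - 1606) - 2549) - 249) + 27320 = ((1/(-13751857/8564) - 2549) - 249) + 27320 = ((-8564/13751857 - 2549) - 249) + 27320 = (-35053492057/13751857 - 249) + 27320 = -38477704450/13751857 + 27320 = 337223028790/13751857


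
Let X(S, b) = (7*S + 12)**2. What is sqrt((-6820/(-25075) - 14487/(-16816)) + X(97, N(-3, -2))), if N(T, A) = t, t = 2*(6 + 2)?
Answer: sqrt(212238620971048358285)/21083060 ≈ 691.00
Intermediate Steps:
t = 16 (t = 2*8 = 16)
N(T, A) = 16
X(S, b) = (12 + 7*S)**2
sqrt((-6820/(-25075) - 14487/(-16816)) + X(97, N(-3, -2))) = sqrt((-6820/(-25075) - 14487/(-16816)) + (12 + 7*97)**2) = sqrt((-6820*(-1/25075) - 14487*(-1/16816)) + (12 + 679)**2) = sqrt((1364/5015 + 14487/16816) + 691**2) = sqrt(95589329/84332240 + 477481) = sqrt(40267137876769/84332240) = sqrt(212238620971048358285)/21083060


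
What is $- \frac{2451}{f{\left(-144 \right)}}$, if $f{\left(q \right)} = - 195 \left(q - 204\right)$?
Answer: $- \frac{817}{22620} \approx -0.036119$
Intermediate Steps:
$f{\left(q \right)} = 39780 - 195 q$ ($f{\left(q \right)} = - 195 \left(-204 + q\right) = 39780 - 195 q$)
$- \frac{2451}{f{\left(-144 \right)}} = - \frac{2451}{39780 - -28080} = - \frac{2451}{39780 + 28080} = - \frac{2451}{67860} = \left(-2451\right) \frac{1}{67860} = - \frac{817}{22620}$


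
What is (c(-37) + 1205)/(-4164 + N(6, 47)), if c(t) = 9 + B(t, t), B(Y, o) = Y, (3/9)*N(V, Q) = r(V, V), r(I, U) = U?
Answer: -1177/4146 ≈ -0.28389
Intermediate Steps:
N(V, Q) = 3*V
c(t) = 9 + t
(c(-37) + 1205)/(-4164 + N(6, 47)) = ((9 - 37) + 1205)/(-4164 + 3*6) = (-28 + 1205)/(-4164 + 18) = 1177/(-4146) = 1177*(-1/4146) = -1177/4146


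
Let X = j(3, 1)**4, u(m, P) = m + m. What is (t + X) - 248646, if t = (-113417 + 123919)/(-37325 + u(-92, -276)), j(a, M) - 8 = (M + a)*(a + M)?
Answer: 3118112668/37509 ≈ 83130.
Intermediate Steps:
u(m, P) = 2*m
j(a, M) = 8 + (M + a)**2 (j(a, M) = 8 + (M + a)*(a + M) = 8 + (M + a)*(M + a) = 8 + (M + a)**2)
X = 331776 (X = (8 + (1 + 3)**2)**4 = (8 + 4**2)**4 = (8 + 16)**4 = 24**4 = 331776)
t = -10502/37509 (t = (-113417 + 123919)/(-37325 + 2*(-92)) = 10502/(-37325 - 184) = 10502/(-37509) = 10502*(-1/37509) = -10502/37509 ≈ -0.27999)
(t + X) - 248646 = (-10502/37509 + 331776) - 248646 = 12444575482/37509 - 248646 = 3118112668/37509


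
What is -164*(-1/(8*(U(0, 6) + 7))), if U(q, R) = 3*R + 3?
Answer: 41/56 ≈ 0.73214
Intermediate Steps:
U(q, R) = 3 + 3*R
-164*(-1/(8*(U(0, 6) + 7))) = -164*(-1/(8*((3 + 3*6) + 7))) = -164*(-1/(8*((3 + 18) + 7))) = -164*(-1/(8*(21 + 7))) = -164/(28*(-8)) = -164/(-224) = -164*(-1/224) = 41/56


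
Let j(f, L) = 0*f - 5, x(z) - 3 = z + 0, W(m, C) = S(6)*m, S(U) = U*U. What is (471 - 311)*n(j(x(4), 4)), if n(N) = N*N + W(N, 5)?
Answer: -24800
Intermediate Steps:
S(U) = U²
W(m, C) = 36*m (W(m, C) = 6²*m = 36*m)
x(z) = 3 + z (x(z) = 3 + (z + 0) = 3 + z)
j(f, L) = -5 (j(f, L) = 0 - 5 = -5)
n(N) = N² + 36*N (n(N) = N*N + 36*N = N² + 36*N)
(471 - 311)*n(j(x(4), 4)) = (471 - 311)*(-5*(36 - 5)) = 160*(-5*31) = 160*(-155) = -24800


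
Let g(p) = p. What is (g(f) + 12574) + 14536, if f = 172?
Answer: 27282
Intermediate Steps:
(g(f) + 12574) + 14536 = (172 + 12574) + 14536 = 12746 + 14536 = 27282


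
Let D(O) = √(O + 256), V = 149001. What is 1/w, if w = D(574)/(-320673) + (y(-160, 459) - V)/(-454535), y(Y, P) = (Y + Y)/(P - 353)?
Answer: 19563287674937797619071335/6413165689972576157353051 + 186101037610637514825*√830/6413165689972576157353051 ≈ 3.0513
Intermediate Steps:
y(Y, P) = 2*Y/(-353 + P) (y(Y, P) = (2*Y)/(-353 + P) = 2*Y/(-353 + P))
D(O) = √(256 + O)
w = 7897213/24090355 - √830/320673 (w = √(256 + 574)/(-320673) + (2*(-160)/(-353 + 459) - 1*149001)/(-454535) = √830*(-1/320673) + (2*(-160)/106 - 149001)*(-1/454535) = -√830/320673 + (2*(-160)*(1/106) - 149001)*(-1/454535) = -√830/320673 + (-160/53 - 149001)*(-1/454535) = -√830/320673 - 7897213/53*(-1/454535) = -√830/320673 + 7897213/24090355 = 7897213/24090355 - √830/320673 ≈ 0.32773)
1/w = 1/(7897213/24090355 - √830/320673)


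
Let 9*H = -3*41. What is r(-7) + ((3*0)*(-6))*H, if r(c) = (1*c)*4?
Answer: -28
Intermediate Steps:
r(c) = 4*c (r(c) = c*4 = 4*c)
H = -41/3 (H = (-3*41)/9 = (1/9)*(-123) = -41/3 ≈ -13.667)
r(-7) + ((3*0)*(-6))*H = 4*(-7) + ((3*0)*(-6))*(-41/3) = -28 + (0*(-6))*(-41/3) = -28 + 0*(-41/3) = -28 + 0 = -28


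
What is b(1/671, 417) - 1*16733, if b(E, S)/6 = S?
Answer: -14231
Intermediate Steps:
b(E, S) = 6*S
b(1/671, 417) - 1*16733 = 6*417 - 1*16733 = 2502 - 16733 = -14231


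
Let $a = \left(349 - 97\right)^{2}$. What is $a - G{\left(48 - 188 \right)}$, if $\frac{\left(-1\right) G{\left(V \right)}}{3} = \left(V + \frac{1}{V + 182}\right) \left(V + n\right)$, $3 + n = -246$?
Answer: $\frac{3175987}{14} \approx 2.2686 \cdot 10^{5}$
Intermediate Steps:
$n = -249$ ($n = -3 - 246 = -249$)
$a = 63504$ ($a = 252^{2} = 63504$)
$G{\left(V \right)} = - 3 \left(-249 + V\right) \left(V + \frac{1}{182 + V}\right)$ ($G{\left(V \right)} = - 3 \left(V + \frac{1}{V + 182}\right) \left(V - 249\right) = - 3 \left(V + \frac{1}{182 + V}\right) \left(-249 + V\right) = - 3 \left(-249 + V\right) \left(V + \frac{1}{182 + V}\right)$)
$a - G{\left(48 - 188 \right)} = 63504 - \frac{3 \left(249 - \left(48 - 188\right)^{3} + 67 \left(48 - 188\right)^{2} + 45317 \left(48 - 188\right)\right)}{182 + \left(48 - 188\right)} = 63504 - \frac{3 \left(249 - \left(-140\right)^{3} + 67 \left(-140\right)^{2} + 45317 \left(-140\right)\right)}{182 - 140} = 63504 - \frac{3 \left(249 - -2744000 + 67 \cdot 19600 - 6344380\right)}{42} = 63504 - 3 \cdot \frac{1}{42} \left(249 + 2744000 + 1313200 - 6344380\right) = 63504 - 3 \cdot \frac{1}{42} \left(-2286931\right) = 63504 - - \frac{2286931}{14} = 63504 + \frac{2286931}{14} = \frac{3175987}{14}$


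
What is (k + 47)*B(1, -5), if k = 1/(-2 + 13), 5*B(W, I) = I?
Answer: -518/11 ≈ -47.091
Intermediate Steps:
B(W, I) = I/5
k = 1/11 ≈ 0.090909
(k + 47)*B(1, -5) = (1/11 + 47)*((⅕)*(-5)) = (518/11)*(-1) = -518/11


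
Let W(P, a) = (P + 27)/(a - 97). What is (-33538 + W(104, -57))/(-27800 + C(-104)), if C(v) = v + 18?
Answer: 5164983/4294444 ≈ 1.2027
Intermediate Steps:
C(v) = 18 + v
W(P, a) = (27 + P)/(-97 + a)
(-33538 + W(104, -57))/(-27800 + C(-104)) = (-33538 + (27 + 104)/(-97 - 57))/(-27800 + (18 - 104)) = (-33538 + 131/(-154))/(-27800 - 86) = (-33538 - 1/154*131)/(-27886) = (-33538 - 131/154)*(-1/27886) = -5164983/154*(-1/27886) = 5164983/4294444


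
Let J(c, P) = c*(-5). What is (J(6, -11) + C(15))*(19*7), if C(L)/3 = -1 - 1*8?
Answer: -7581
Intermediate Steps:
C(L) = -27 (C(L) = 3*(-1 - 1*8) = 3*(-1 - 8) = 3*(-9) = -27)
J(c, P) = -5*c
(J(6, -11) + C(15))*(19*7) = (-5*6 - 27)*(19*7) = (-30 - 27)*133 = -57*133 = -7581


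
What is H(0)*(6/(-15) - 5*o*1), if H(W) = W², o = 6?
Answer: 0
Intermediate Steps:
H(0)*(6/(-15) - 5*o*1) = 0²*(6/(-15) - 5*6*1) = 0*(6*(-1/15) - 30*1) = 0*(-⅖ - 30) = 0*(-152/5) = 0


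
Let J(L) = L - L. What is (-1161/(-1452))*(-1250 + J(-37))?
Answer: -241875/242 ≈ -999.48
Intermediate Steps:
J(L) = 0
(-1161/(-1452))*(-1250 + J(-37)) = (-1161/(-1452))*(-1250 + 0) = -1161*(-1/1452)*(-1250) = (387/484)*(-1250) = -241875/242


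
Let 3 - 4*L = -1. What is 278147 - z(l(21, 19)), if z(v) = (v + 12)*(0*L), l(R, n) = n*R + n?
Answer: 278147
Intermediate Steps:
L = 1 (L = ¾ - ¼*(-1) = ¾ + ¼ = 1)
l(R, n) = n + R*n (l(R, n) = R*n + n = n + R*n)
z(v) = 0 (z(v) = (v + 12)*(0*1) = (12 + v)*0 = 0)
278147 - z(l(21, 19)) = 278147 - 1*0 = 278147 + 0 = 278147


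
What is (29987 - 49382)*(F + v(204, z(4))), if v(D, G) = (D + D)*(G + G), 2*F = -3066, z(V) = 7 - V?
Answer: -17746425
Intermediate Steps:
F = -1533 (F = (½)*(-3066) = -1533)
v(D, G) = 4*D*G (v(D, G) = (2*D)*(2*G) = 4*D*G)
(29987 - 49382)*(F + v(204, z(4))) = (29987 - 49382)*(-1533 + 4*204*(7 - 1*4)) = -19395*(-1533 + 4*204*(7 - 4)) = -19395*(-1533 + 4*204*3) = -19395*(-1533 + 2448) = -19395*915 = -17746425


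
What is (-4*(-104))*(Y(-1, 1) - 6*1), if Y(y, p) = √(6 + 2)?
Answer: -2496 + 832*√2 ≈ -1319.4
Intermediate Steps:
Y(y, p) = 2*√2 (Y(y, p) = √8 = 2*√2)
(-4*(-104))*(Y(-1, 1) - 6*1) = (-4*(-104))*(2*√2 - 6*1) = 416*(2*√2 - 6) = 416*(-6 + 2*√2) = -2496 + 832*√2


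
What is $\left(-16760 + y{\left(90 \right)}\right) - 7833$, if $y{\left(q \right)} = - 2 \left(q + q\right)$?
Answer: $-24953$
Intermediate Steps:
$y{\left(q \right)} = - 4 q$ ($y{\left(q \right)} = - 2 \cdot 2 q = - 4 q$)
$\left(-16760 + y{\left(90 \right)}\right) - 7833 = \left(-16760 - 360\right) - 7833 = -17120 - 7833 = -24953$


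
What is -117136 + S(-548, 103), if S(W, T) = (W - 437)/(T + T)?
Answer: -24131001/206 ≈ -1.1714e+5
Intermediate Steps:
S(W, T) = (-437 + W)/(2*T) (S(W, T) = (-437 + W)/((2*T)) = (-437 + W)*(1/(2*T)) = (-437 + W)/(2*T))
-117136 + S(-548, 103) = -117136 + (½)*(-437 - 548)/103 = -117136 + (½)*(1/103)*(-985) = -117136 - 985/206 = -24131001/206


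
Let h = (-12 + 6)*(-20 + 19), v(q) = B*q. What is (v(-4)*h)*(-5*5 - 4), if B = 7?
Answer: 4872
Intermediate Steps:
v(q) = 7*q
h = 6 (h = -6*(-1) = 6)
(v(-4)*h)*(-5*5 - 4) = ((7*(-4))*6)*(-5*5 - 4) = (-28*6)*(-25 - 4) = -168*(-29) = 4872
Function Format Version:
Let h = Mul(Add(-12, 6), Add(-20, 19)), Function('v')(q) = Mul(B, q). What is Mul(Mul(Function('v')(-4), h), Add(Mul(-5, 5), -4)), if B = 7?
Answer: 4872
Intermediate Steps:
Function('v')(q) = Mul(7, q)
h = 6 (h = Mul(-6, -1) = 6)
Mul(Mul(Function('v')(-4), h), Add(Mul(-5, 5), -4)) = Mul(Mul(Mul(7, -4), 6), Add(Mul(-5, 5), -4)) = Mul(Mul(-28, 6), Add(-25, -4)) = Mul(-168, -29) = 4872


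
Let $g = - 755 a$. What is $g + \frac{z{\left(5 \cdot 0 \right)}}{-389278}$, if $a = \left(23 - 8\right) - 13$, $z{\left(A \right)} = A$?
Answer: $-1510$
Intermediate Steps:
$a = 2$ ($a = 15 - 13 = 2$)
$g = -1510$ ($g = \left(-755\right) 2 = -1510$)
$g + \frac{z{\left(5 \cdot 0 \right)}}{-389278} = -1510 + \frac{5 \cdot 0}{-389278} = -1510 + 0 \left(- \frac{1}{389278}\right) = -1510 + 0 = -1510$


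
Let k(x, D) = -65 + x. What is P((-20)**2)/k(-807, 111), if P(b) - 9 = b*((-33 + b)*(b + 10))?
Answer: -60188009/872 ≈ -69023.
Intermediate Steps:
P(b) = 9 + b*(-33 + b)*(10 + b) (P(b) = 9 + b*((-33 + b)*(b + 10)) = 9 + b*((-33 + b)*(10 + b)) = 9 + b*(-33 + b)*(10 + b))
P((-20)**2)/k(-807, 111) = (9 + ((-20)**2)**3 - 330*(-20)**2 - 23*((-20)**2)**2)/(-65 - 807) = (9 + 400**3 - 330*400 - 23*400**2)/(-872) = (9 + 64000000 - 132000 - 23*160000)*(-1/872) = (9 + 64000000 - 132000 - 3680000)*(-1/872) = 60188009*(-1/872) = -60188009/872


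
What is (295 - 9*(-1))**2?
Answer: 92416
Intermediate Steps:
(295 - 9*(-1))**2 = (295 + 9)**2 = 304**2 = 92416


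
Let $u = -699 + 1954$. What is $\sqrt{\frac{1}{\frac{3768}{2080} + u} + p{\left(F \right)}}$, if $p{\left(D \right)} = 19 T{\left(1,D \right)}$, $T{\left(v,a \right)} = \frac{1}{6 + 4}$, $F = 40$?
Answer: $\frac{\sqrt{20296560469790}}{3267710} \approx 1.3787$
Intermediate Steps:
$u = 1255$
$T{\left(v,a \right)} = \frac{1}{10}$
$p{\left(D \right)} = \frac{19}{10}$ ($p{\left(D \right)} = 19 \cdot \frac{1}{10} = \frac{19}{10}$)
$\sqrt{\frac{1}{\frac{3768}{2080} + u} + p{\left(F \right)}} = \sqrt{\frac{1}{\frac{3768}{2080} + 1255} + \frac{19}{10}} = \sqrt{\frac{1}{3768 \cdot \frac{1}{2080} + 1255} + \frac{19}{10}} = \sqrt{\frac{1}{\frac{471}{260} + 1255} + \frac{19}{10}} = \sqrt{\frac{1}{\frac{326771}{260}} + \frac{19}{10}} = \sqrt{\frac{260}{326771} + \frac{19}{10}} = \sqrt{\frac{6211249}{3267710}} = \frac{\sqrt{20296560469790}}{3267710}$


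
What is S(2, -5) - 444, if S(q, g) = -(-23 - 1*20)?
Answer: -401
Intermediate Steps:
S(q, g) = 43 (S(q, g) = -(-23 - 20) = -1*(-43) = 43)
S(2, -5) - 444 = 43 - 444 = -401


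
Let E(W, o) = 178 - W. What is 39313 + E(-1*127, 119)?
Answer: 39618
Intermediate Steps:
39313 + E(-1*127, 119) = 39313 + (178 - (-1)*127) = 39313 + (178 - 1*(-127)) = 39313 + (178 + 127) = 39313 + 305 = 39618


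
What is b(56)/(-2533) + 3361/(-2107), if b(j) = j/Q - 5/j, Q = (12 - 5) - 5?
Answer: -68577767/42696248 ≈ -1.6062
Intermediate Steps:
Q = 2 (Q = 7 - 5 = 2)
b(j) = j/2 - 5/j
b(56)/(-2533) + 3361/(-2107) = ((½)*56 - 5/56)/(-2533) + 3361/(-2107) = (28 - 5*1/56)*(-1/2533) + 3361*(-1/2107) = (28 - 5/56)*(-1/2533) - 3361/2107 = (1563/56)*(-1/2533) - 3361/2107 = -1563/141848 - 3361/2107 = -68577767/42696248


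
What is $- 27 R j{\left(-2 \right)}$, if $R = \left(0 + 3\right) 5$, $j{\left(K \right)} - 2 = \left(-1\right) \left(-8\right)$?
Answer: $-4050$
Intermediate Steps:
$j{\left(K \right)} = 10$ ($j{\left(K \right)} = 2 - -8 = 2 + 8 = 10$)
$R = 15$ ($R = 3 \cdot 5 = 15$)
$- 27 R j{\left(-2 \right)} = \left(-27\right) 15 \cdot 10 = \left(-405\right) 10 = -4050$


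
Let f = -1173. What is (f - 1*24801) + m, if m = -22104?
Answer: -48078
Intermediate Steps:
(f - 1*24801) + m = (-1173 - 1*24801) - 22104 = (-1173 - 24801) - 22104 = -25974 - 22104 = -48078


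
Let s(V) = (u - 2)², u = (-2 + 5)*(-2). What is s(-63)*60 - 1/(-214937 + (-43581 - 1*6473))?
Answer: 1017565441/264991 ≈ 3840.0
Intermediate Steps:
u = -6 (u = 3*(-2) = -6)
s(V) = 64 (s(V) = (-6 - 2)² = (-8)² = 64)
s(-63)*60 - 1/(-214937 + (-43581 - 1*6473)) = 64*60 - 1/(-214937 + (-43581 - 1*6473)) = 3840 - 1/(-214937 + (-43581 - 6473)) = 3840 - 1/(-214937 - 50054) = 3840 - 1/(-264991) = 3840 - 1*(-1/264991) = 3840 + 1/264991 = 1017565441/264991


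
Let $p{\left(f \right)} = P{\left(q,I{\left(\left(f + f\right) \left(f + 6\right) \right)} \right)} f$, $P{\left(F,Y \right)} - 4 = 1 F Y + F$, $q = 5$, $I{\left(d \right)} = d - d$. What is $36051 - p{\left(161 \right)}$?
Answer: $34602$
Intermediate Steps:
$I{\left(d \right)} = 0$
$P{\left(F,Y \right)} = 4 + F + F Y$ ($P{\left(F,Y \right)} = 4 + \left(1 F Y + F\right) = 4 + \left(F Y + F\right) = 4 + \left(F + F Y\right) = 4 + F + F Y$)
$p{\left(f \right)} = 9 f$ ($p{\left(f \right)} = \left(4 + 5 + 5 \cdot 0\right) f = \left(4 + 5 + 0\right) f = 9 f$)
$36051 - p{\left(161 \right)} = 36051 - 9 \cdot 161 = 36051 - 1449 = 34602$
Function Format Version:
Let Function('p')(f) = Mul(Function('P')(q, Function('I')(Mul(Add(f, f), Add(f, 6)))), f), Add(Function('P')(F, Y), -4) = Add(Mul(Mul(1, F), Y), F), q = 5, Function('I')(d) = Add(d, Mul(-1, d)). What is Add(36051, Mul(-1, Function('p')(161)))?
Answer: 34602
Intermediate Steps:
Function('I')(d) = 0
Function('P')(F, Y) = Add(4, F, Mul(F, Y)) (Function('P')(F, Y) = Add(4, Add(Mul(Mul(1, F), Y), F)) = Add(4, Add(Mul(F, Y), F)) = Add(4, Add(F, Mul(F, Y))) = Add(4, F, Mul(F, Y)))
Function('p')(f) = Mul(9, f) (Function('p')(f) = Mul(Add(4, 5, Mul(5, 0)), f) = Mul(Add(4, 5, 0), f) = Mul(9, f))
Add(36051, Mul(-1, Function('p')(161))) = Add(36051, Mul(-1, Mul(9, 161))) = Add(36051, Mul(-1, 1449)) = Add(36051, -1449) = 34602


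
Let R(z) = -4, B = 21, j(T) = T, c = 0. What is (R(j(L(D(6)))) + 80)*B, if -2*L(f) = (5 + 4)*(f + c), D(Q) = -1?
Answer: 1596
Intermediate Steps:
L(f) = -9*f/2 (L(f) = -(5 + 4)*(f + 0)/2 = -9*f/2)
(R(j(L(D(6)))) + 80)*B = (-4 + 80)*21 = 76*21 = 1596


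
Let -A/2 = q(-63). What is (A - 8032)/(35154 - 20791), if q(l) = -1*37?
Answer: -7958/14363 ≈ -0.55406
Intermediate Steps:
q(l) = -37
A = 74 (A = -2*(-37) = 74)
(A - 8032)/(35154 - 20791) = (74 - 8032)/(35154 - 20791) = -7958/14363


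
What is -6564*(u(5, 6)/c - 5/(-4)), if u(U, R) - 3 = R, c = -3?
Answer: 11487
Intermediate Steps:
u(U, R) = 3 + R
-6564*(u(5, 6)/c - 5/(-4)) = -6564*((3 + 6)/(-3) - 5/(-4)) = -6564*(9*(-⅓) - 5*(-¼)) = -6564*(-3 + 5/4) = -6564*(-7/4) = 11487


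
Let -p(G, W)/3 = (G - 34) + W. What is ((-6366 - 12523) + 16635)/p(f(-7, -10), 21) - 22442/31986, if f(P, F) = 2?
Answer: -12139505/175923 ≈ -69.005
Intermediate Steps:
p(G, W) = 102 - 3*G - 3*W (p(G, W) = -3*((G - 34) + W) = -3*((-34 + G) + W) = -3*(-34 + G + W) = 102 - 3*G - 3*W)
((-6366 - 12523) + 16635)/p(f(-7, -10), 21) - 22442/31986 = ((-6366 - 12523) + 16635)/(102 - 3*2 - 3*21) - 22442/31986 = (-18889 + 16635)/(102 - 6 - 63) - 22442*1/31986 = -2254/33 - 11221/15993 = -12139505/175923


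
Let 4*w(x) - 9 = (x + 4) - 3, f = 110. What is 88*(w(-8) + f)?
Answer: 9724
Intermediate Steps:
w(x) = 5/2 + x/4 (w(x) = 9/4 + ((x + 4) - 3)/4 = 9/4 + ((4 + x) - 3)/4 = 9/4 + (1 + x)/4 = 9/4 + (¼ + x/4) = 5/2 + x/4)
88*(w(-8) + f) = 88*((5/2 + (¼)*(-8)) + 110) = 88*((5/2 - 2) + 110) = 88*(½ + 110) = 88*(221/2) = 9724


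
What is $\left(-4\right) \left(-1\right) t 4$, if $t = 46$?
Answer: $736$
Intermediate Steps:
$\left(-4\right) \left(-1\right) t 4 = \left(-4\right) \left(-1\right) 46 \cdot 4 = 4 \cdot 46 \cdot 4 = 184 \cdot 4 = 736$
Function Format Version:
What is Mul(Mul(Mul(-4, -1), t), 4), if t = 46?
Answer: 736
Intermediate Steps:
Mul(Mul(Mul(-4, -1), t), 4) = Mul(Mul(Mul(-4, -1), 46), 4) = Mul(Mul(4, 46), 4) = Mul(184, 4) = 736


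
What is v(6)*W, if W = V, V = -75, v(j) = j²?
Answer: -2700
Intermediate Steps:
W = -75
v(6)*W = 6²*(-75) = 36*(-75) = -2700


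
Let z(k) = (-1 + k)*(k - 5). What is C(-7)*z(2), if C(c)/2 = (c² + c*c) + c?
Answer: -546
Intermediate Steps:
C(c) = 2*c + 4*c² (C(c) = 2*((c² + c*c) + c) = 2*((c² + c²) + c) = 2*(2*c² + c) = 2*(c + 2*c²) = 2*c + 4*c²)
z(k) = (-1 + k)*(-5 + k)
C(-7)*z(2) = (2*(-7)*(1 + 2*(-7)))*(5 + 2² - 6*2) = (2*(-7)*(1 - 14))*(5 + 4 - 12) = (2*(-7)*(-13))*(-3) = 182*(-3) = -546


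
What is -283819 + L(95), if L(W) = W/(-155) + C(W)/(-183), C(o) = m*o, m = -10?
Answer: -1610079214/5673 ≈ -2.8381e+5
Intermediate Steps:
C(o) = -10*o
L(W) = 1367*W/28365 (L(W) = W/(-155) - 10*W/(-183) = W*(-1/155) - 10*W*(-1/183) = -W/155 + 10*W/183 = 1367*W/28365)
-283819 + L(95) = -283819 + (1367/28365)*95 = -283819 + 25973/5673 = -1610079214/5673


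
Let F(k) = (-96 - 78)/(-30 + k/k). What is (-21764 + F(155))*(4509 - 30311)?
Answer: 561399916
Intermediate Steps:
F(k) = 6 (F(k) = -174/(-30 + 1) = -174/(-29) = -174*(-1/29) = 6)
(-21764 + F(155))*(4509 - 30311) = (-21764 + 6)*(4509 - 30311) = -21758*(-25802) = 561399916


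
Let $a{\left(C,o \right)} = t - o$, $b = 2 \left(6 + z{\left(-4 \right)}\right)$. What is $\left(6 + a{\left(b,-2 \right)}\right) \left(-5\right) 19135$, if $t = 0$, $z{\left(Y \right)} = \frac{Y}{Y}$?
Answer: $-765400$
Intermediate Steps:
$z{\left(Y \right)} = 1$
$b = 14$ ($b = 2 \left(6 + 1\right) = 2 \cdot 7 = 14$)
$a{\left(C,o \right)} = - o$ ($a{\left(C,o \right)} = 0 - o = - o$)
$\left(6 + a{\left(b,-2 \right)}\right) \left(-5\right) 19135 = \left(6 - -2\right) \left(-5\right) 19135 = \left(6 + 2\right) \left(-5\right) 19135 = 8 \left(-5\right) 19135 = \left(-40\right) 19135 = -765400$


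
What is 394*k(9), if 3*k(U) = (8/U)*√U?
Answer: 3152/9 ≈ 350.22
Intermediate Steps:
k(U) = 8/(3*√U) (k(U) = ((8/U)*√U)/3 = (8/√U)/3 = 8/(3*√U))
394*k(9) = 394*(8/(3*√9)) = 394*((8/3)*(⅓)) = 394*(8/9) = 3152/9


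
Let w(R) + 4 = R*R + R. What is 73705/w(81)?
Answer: 73705/6638 ≈ 11.104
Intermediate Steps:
w(R) = -4 + R + R**2 (w(R) = -4 + (R*R + R) = -4 + (R**2 + R) = -4 + (R + R**2) = -4 + R + R**2)
73705/w(81) = 73705/(-4 + 81 + 81**2) = 73705/(-4 + 81 + 6561) = 73705/6638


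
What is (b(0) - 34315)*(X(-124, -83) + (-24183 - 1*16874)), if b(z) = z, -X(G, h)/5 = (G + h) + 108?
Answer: 1391885030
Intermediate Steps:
X(G, h) = -540 - 5*G - 5*h (X(G, h) = -5*((G + h) + 108) = -5*(108 + G + h) = -540 - 5*G - 5*h)
(b(0) - 34315)*(X(-124, -83) + (-24183 - 1*16874)) = (0 - 34315)*((-540 - 5*(-124) - 5*(-83)) + (-24183 - 1*16874)) = -34315*((-540 + 620 + 415) + (-24183 - 16874)) = -34315*(495 - 41057) = -34315*(-40562) = 1391885030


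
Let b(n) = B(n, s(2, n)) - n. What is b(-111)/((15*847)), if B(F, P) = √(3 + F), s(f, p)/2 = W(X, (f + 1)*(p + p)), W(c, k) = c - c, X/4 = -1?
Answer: 37/4235 + 2*I*√3/4235 ≈ 0.0087367 + 0.00081797*I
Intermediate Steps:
X = -4 (X = 4*(-1) = -4)
W(c, k) = 0
s(f, p) = 0 (s(f, p) = 2*0 = 0)
b(n) = √(3 + n) - n
b(-111)/((15*847)) = (√(3 - 111) - 1*(-111))/((15*847)) = (√(-108) + 111)/12705 = (6*I*√3 + 111)*(1/12705) = (111 + 6*I*√3)*(1/12705) = 37/4235 + 2*I*√3/4235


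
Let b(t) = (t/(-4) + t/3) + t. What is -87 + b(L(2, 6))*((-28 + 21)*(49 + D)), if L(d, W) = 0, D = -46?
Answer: -87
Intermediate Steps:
b(t) = 13*t/12 (b(t) = (t*(-¼) + t*(⅓)) + t = (-t/4 + t/3) + t = t/12 + t = 13*t/12)
-87 + b(L(2, 6))*((-28 + 21)*(49 + D)) = -87 + ((13/12)*0)*((-28 + 21)*(49 - 46)) = -87 + 0*(-7*3) = -87 + 0*(-21) = -87 + 0 = -87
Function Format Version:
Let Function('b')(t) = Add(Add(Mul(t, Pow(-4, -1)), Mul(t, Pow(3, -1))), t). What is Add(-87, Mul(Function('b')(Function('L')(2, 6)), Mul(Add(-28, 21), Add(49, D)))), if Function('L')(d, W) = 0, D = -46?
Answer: -87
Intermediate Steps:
Function('b')(t) = Mul(Rational(13, 12), t) (Function('b')(t) = Add(Add(Mul(t, Rational(-1, 4)), Mul(t, Rational(1, 3))), t) = Add(Add(Mul(Rational(-1, 4), t), Mul(Rational(1, 3), t)), t) = Add(Mul(Rational(1, 12), t), t) = Mul(Rational(13, 12), t))
Add(-87, Mul(Function('b')(Function('L')(2, 6)), Mul(Add(-28, 21), Add(49, D)))) = Add(-87, Mul(Mul(Rational(13, 12), 0), Mul(Add(-28, 21), Add(49, -46)))) = Add(-87, Mul(0, Mul(-7, 3))) = Add(-87, Mul(0, -21)) = Add(-87, 0) = -87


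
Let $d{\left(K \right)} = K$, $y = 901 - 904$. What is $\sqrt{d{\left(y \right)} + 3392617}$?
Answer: $\sqrt{3392614} \approx 1841.9$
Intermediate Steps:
$y = -3$ ($y = 901 - 904 = -3$)
$\sqrt{d{\left(y \right)} + 3392617} = \sqrt{-3 + 3392617} = \sqrt{3392614}$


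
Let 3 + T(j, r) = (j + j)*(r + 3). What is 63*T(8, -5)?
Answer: -2205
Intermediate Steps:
T(j, r) = -3 + 2*j*(3 + r) (T(j, r) = -3 + (j + j)*(r + 3) = -3 + (2*j)*(3 + r) = -3 + 2*j*(3 + r))
63*T(8, -5) = 63*(-3 + 6*8 + 2*8*(-5)) = 63*(-3 + 48 - 80) = 63*(-35) = -2205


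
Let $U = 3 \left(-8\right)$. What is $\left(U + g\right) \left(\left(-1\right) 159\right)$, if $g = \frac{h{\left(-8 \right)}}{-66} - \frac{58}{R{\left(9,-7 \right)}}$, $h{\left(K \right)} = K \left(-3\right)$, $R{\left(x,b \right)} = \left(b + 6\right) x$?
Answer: $\frac{94022}{33} \approx 2849.2$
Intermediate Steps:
$R{\left(x,b \right)} = x \left(6 + b\right)$ ($R{\left(x,b \right)} = \left(6 + b\right) x = x \left(6 + b\right)$)
$U = -24$
$h{\left(K \right)} = - 3 K$
$g = \frac{602}{99}$ ($g = \frac{\left(-3\right) \left(-8\right)}{-66} - \frac{58}{9 \left(6 - 7\right)} = 24 \left(- \frac{1}{66}\right) - \frac{58}{9 \left(-1\right)} = - \frac{4}{11} - \frac{58}{-9} = - \frac{4}{11} - - \frac{58}{9} = - \frac{4}{11} + \frac{58}{9} = \frac{602}{99} \approx 6.0808$)
$\left(U + g\right) \left(\left(-1\right) 159\right) = \left(-24 + \frac{602}{99}\right) \left(\left(-1\right) 159\right) = \left(- \frac{1774}{99}\right) \left(-159\right) = \frac{94022}{33}$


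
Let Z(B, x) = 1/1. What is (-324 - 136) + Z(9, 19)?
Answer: -459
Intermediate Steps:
Z(B, x) = 1
(-324 - 136) + Z(9, 19) = (-324 - 136) + 1 = -460 + 1 = -459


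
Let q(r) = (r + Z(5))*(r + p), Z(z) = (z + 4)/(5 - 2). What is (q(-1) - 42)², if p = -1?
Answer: 2116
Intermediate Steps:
Z(z) = 4/3 + z/3 (Z(z) = (4 + z)/3 = (4 + z)*(⅓) = 4/3 + z/3)
q(r) = (-1 + r)*(3 + r) (q(r) = (r + (4/3 + (⅓)*5))*(r - 1) = (r + (4/3 + 5/3))*(-1 + r) = (r + 3)*(-1 + r) = (3 + r)*(-1 + r) = (-1 + r)*(3 + r))
(q(-1) - 42)² = ((-3 + (-1)² + 2*(-1)) - 42)² = ((-3 + 1 - 2) - 42)² = (-4 - 42)² = (-46)² = 2116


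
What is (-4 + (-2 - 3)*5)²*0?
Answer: 0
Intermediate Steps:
(-4 + (-2 - 3)*5)²*0 = (-4 - 5*5)²*0 = (-4 - 25)²*0 = (-29)²*0 = 841*0 = 0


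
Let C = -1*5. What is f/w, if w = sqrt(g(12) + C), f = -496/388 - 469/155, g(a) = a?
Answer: -64713*sqrt(7)/105245 ≈ -1.6268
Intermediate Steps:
C = -5
f = -64713/15035 (f = -496*1/388 - 469*1/155 = -124/97 - 469/155 = -64713/15035 ≈ -4.3042)
w = sqrt(7) (w = sqrt(12 - 5) = sqrt(7) ≈ 2.6458)
f/w = -64713*sqrt(7)/7/15035 = -64713*sqrt(7)/105245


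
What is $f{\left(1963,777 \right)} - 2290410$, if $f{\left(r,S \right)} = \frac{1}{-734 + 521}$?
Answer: $- \frac{487857331}{213} \approx -2.2904 \cdot 10^{6}$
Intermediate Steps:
$f{\left(r,S \right)} = - \frac{1}{213}$ ($f{\left(r,S \right)} = \frac{1}{-213} = - \frac{1}{213}$)
$f{\left(1963,777 \right)} - 2290410 = - \frac{1}{213} - 2290410 = - \frac{487857331}{213}$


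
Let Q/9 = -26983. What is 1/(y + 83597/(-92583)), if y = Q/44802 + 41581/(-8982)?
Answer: -114989104413/1259448175414 ≈ -0.091301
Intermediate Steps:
Q = -242847 (Q = 9*(-26983) = -242847)
y = -112337881/11178099 (y = -242847/44802 + 41581/(-8982) = -242847*1/44802 + 41581*(-1/8982) = -26983/4978 - 41581/8982 = -112337881/11178099 ≈ -10.050)
1/(y + 83597/(-92583)) = 1/(-112337881/11178099 + 83597/(-92583)) = 1/(-112337881/11178099 + 83597*(-1/92583)) = 1/(-112337881/11178099 - 83597/92583) = 1/(-1259448175414/114989104413) = -114989104413/1259448175414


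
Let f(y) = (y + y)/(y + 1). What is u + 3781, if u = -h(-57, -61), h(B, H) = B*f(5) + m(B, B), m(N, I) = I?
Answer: 3933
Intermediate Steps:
f(y) = 2*y/(1 + y) (f(y) = (2*y)/(1 + y) = 2*y/(1 + y))
h(B, H) = 8*B/3 (h(B, H) = B*(2*5/(1 + 5)) + B = B*(2*5/6) + B = B*(2*5*(⅙)) + B = B*(5/3) + B = 5*B/3 + B = 8*B/3)
u = 152 (u = -8*(-57)/3 = -1*(-152) = 152)
u + 3781 = 152 + 3781 = 3933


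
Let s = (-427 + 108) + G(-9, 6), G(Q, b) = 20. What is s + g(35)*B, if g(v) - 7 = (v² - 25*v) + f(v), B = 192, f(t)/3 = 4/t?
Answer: 2390879/35 ≈ 68311.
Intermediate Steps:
f(t) = 12/t (f(t) = 3*(4/t) = 12/t)
g(v) = 7 + v² - 25*v + 12/v (g(v) = 7 + ((v² - 25*v) + 12/v) = 7 + (v² - 25*v + 12/v) = 7 + v² - 25*v + 12/v)
s = -299 (s = (-427 + 108) + 20 = -319 + 20 = -299)
s + g(35)*B = -299 + (7 + 35² - 25*35 + 12/35)*192 = -299 + (7 + 1225 - 875 + 12*(1/35))*192 = -299 + (7 + 1225 - 875 + 12/35)*192 = -299 + (12507/35)*192 = -299 + 2401344/35 = 2390879/35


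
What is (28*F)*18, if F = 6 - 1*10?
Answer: -2016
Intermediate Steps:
F = -4 (F = 6 - 10 = -4)
(28*F)*18 = (28*(-4))*18 = -112*18 = -2016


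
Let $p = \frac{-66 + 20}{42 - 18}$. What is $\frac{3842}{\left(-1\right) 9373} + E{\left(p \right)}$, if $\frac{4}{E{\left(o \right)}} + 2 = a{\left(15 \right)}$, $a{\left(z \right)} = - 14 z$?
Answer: $- \frac{212999}{496769} \approx -0.42877$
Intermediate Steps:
$p = - \frac{23}{12}$ ($p = - \frac{46}{24} = \left(-46\right) \frac{1}{24} = - \frac{23}{12} \approx -1.9167$)
$E{\left(o \right)} = - \frac{1}{53}$ ($E{\left(o \right)} = \frac{4}{-2 - 210} = \frac{4}{-212} = 4 \left(- \frac{1}{212}\right) = - \frac{1}{53}$)
$\frac{3842}{\left(-1\right) 9373} + E{\left(p \right)} = \frac{3842}{\left(-1\right) 9373} - \frac{1}{53} = \frac{3842}{-9373} - \frac{1}{53} = 3842 \left(- \frac{1}{9373}\right) - \frac{1}{53} = - \frac{3842}{9373} - \frac{1}{53} = - \frac{212999}{496769}$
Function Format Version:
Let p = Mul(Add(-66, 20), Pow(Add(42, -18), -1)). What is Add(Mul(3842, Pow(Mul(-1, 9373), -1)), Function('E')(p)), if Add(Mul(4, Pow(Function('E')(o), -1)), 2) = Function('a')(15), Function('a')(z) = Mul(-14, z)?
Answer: Rational(-212999, 496769) ≈ -0.42877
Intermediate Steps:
p = Rational(-23, 12) (p = Mul(-46, Pow(24, -1)) = Mul(-46, Rational(1, 24)) = Rational(-23, 12) ≈ -1.9167)
Function('E')(o) = Rational(-1, 53) (Function('E')(o) = Mul(4, Pow(Add(-2, Mul(-14, 15)), -1)) = Mul(4, Pow(Add(-2, -210), -1)) = Mul(4, Pow(-212, -1)) = Mul(4, Rational(-1, 212)) = Rational(-1, 53))
Add(Mul(3842, Pow(Mul(-1, 9373), -1)), Function('E')(p)) = Add(Mul(3842, Pow(Mul(-1, 9373), -1)), Rational(-1, 53)) = Add(Mul(3842, Pow(-9373, -1)), Rational(-1, 53)) = Add(Mul(3842, Rational(-1, 9373)), Rational(-1, 53)) = Add(Rational(-3842, 9373), Rational(-1, 53)) = Rational(-212999, 496769)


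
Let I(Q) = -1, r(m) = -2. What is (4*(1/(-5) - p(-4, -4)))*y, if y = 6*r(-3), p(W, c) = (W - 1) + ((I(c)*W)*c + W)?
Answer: -5952/5 ≈ -1190.4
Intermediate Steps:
p(W, c) = -1 + 2*W - W*c (p(W, c) = (W - 1) + ((-W)*c + W) = (-1 + W) + (-W*c + W) = (-1 + W) + (W - W*c) = -1 + 2*W - W*c)
y = -12 (y = 6*(-2) = -12)
(4*(1/(-5) - p(-4, -4)))*y = (4*(1/(-5) - (-1 + 2*(-4) - 1*(-4)*(-4))))*(-12) = (4*(1*(-⅕) - (-1 - 8 - 16)))*(-12) = (4*(-⅕ - 1*(-25)))*(-12) = (4*(-⅕ + 25))*(-12) = (4*(124/5))*(-12) = (496/5)*(-12) = -5952/5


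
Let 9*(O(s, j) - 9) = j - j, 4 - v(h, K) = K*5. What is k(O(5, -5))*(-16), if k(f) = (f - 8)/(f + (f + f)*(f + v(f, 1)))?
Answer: -16/153 ≈ -0.10458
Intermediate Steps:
v(h, K) = 4 - 5*K (v(h, K) = 4 - K*5 = 4 - 5*K)
O(s, j) = 9 (O(s, j) = 9 + (j - j)/9 = 9 + (⅑)*0 = 9 + 0 = 9)
k(f) = (-8 + f)/(f + 2*f*(-1 + f)) (k(f) = (f - 8)/(f + (f + f)*(f + (4 - 5*1))) = (-8 + f)/(f + (2*f)*(f + (4 - 5))) = (-8 + f)/(f + (2*f)*(f - 1)) = (-8 + f)/(f + (2*f)*(-1 + f)) = (-8 + f)/(f + 2*f*(-1 + f)))
k(O(5, -5))*(-16) = ((-8 + 9)/(9*(-1 + 2*9)))*(-16) = ((⅑)*1/(-1 + 18))*(-16) = ((⅑)*1/17)*(-16) = ((⅑)*(1/17)*1)*(-16) = (1/153)*(-16) = -16/153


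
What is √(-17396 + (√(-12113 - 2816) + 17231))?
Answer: √(-165 + I*√14929) ≈ 4.4897 + 13.607*I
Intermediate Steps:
√(-17396 + (√(-12113 - 2816) + 17231)) = √(-17396 + (√(-14929) + 17231)) = √(-17396 + (I*√14929 + 17231)) = √(-17396 + (17231 + I*√14929)) = √(-165 + I*√14929)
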